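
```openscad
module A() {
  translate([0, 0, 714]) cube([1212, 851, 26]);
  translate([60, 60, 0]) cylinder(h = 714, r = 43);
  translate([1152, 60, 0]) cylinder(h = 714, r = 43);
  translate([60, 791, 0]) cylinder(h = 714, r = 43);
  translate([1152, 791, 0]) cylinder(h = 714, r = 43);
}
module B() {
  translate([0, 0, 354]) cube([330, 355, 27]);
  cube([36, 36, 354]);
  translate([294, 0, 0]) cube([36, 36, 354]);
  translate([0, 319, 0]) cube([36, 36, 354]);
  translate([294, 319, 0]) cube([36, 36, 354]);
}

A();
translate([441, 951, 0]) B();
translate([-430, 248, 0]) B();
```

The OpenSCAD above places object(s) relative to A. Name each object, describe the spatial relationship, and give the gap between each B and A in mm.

A is a table. B is a stool. Two stools sit around the table at the +y, −x sides. The gap between each stool and the table is 100 mm.

Each stool's nearest face is 100 mm from the table's bounding box.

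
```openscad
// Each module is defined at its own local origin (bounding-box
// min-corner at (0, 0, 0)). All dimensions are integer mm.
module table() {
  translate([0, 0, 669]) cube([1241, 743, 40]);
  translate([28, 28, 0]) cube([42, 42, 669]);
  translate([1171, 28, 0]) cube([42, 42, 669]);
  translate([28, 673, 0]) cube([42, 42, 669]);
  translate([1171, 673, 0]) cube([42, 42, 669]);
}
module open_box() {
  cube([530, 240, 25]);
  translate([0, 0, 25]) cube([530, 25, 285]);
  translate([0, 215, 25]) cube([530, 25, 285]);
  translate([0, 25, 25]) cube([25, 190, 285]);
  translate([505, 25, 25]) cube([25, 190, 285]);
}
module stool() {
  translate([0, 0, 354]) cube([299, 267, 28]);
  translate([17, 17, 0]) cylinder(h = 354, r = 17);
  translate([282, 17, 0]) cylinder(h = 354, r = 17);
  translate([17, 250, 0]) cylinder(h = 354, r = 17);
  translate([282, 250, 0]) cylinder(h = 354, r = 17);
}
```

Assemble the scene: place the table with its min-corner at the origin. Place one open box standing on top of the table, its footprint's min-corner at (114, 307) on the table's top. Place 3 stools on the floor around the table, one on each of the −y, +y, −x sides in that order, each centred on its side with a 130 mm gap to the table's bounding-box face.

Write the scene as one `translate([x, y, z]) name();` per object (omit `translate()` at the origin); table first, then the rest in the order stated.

table();
translate([114, 307, 709]) open_box();
translate([471, -397, 0]) stool();
translate([471, 873, 0]) stool();
translate([-429, 238, 0]) stool();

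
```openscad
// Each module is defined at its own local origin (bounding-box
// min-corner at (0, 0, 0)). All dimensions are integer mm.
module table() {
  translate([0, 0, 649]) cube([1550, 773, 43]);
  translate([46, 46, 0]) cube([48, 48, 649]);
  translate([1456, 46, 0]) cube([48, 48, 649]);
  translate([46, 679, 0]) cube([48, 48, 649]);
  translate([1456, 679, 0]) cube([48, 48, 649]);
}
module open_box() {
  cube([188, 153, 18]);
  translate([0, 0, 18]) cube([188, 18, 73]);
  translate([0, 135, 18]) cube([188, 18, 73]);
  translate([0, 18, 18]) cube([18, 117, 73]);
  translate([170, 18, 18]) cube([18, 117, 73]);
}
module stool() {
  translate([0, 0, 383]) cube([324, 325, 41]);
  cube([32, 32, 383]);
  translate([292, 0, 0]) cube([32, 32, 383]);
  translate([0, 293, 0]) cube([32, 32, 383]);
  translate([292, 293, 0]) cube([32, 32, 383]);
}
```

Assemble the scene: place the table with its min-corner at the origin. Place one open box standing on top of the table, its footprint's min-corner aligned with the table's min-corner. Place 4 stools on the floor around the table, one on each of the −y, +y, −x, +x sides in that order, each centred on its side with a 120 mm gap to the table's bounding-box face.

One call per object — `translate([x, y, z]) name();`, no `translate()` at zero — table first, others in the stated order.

table();
translate([0, 0, 692]) open_box();
translate([613, -445, 0]) stool();
translate([613, 893, 0]) stool();
translate([-444, 224, 0]) stool();
translate([1670, 224, 0]) stool();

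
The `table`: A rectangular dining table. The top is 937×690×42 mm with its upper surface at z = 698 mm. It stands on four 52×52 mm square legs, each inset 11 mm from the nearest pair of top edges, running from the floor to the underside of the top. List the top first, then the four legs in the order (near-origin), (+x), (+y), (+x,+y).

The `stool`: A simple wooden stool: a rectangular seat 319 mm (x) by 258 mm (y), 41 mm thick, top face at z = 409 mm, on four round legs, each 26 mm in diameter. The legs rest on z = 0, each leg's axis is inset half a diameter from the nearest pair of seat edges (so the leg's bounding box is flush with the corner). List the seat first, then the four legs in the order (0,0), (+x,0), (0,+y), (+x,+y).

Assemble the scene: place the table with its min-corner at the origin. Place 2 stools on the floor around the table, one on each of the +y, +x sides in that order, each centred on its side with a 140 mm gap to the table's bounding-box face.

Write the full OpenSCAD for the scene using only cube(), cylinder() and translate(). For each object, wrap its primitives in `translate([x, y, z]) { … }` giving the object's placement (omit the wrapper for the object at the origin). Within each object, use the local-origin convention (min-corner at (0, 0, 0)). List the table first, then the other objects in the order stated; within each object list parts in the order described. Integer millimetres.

translate([0, 0, 656]) cube([937, 690, 42]);
translate([11, 11, 0]) cube([52, 52, 656]);
translate([874, 11, 0]) cube([52, 52, 656]);
translate([11, 627, 0]) cube([52, 52, 656]);
translate([874, 627, 0]) cube([52, 52, 656]);
translate([309, 830, 0]) {
  translate([0, 0, 368]) cube([319, 258, 41]);
  translate([13, 13, 0]) cylinder(h = 368, r = 13);
  translate([306, 13, 0]) cylinder(h = 368, r = 13);
  translate([13, 245, 0]) cylinder(h = 368, r = 13);
  translate([306, 245, 0]) cylinder(h = 368, r = 13);
}
translate([1077, 216, 0]) {
  translate([0, 0, 368]) cube([319, 258, 41]);
  translate([13, 13, 0]) cylinder(h = 368, r = 13);
  translate([306, 13, 0]) cylinder(h = 368, r = 13);
  translate([13, 245, 0]) cylinder(h = 368, r = 13);
  translate([306, 245, 0]) cylinder(h = 368, r = 13);
}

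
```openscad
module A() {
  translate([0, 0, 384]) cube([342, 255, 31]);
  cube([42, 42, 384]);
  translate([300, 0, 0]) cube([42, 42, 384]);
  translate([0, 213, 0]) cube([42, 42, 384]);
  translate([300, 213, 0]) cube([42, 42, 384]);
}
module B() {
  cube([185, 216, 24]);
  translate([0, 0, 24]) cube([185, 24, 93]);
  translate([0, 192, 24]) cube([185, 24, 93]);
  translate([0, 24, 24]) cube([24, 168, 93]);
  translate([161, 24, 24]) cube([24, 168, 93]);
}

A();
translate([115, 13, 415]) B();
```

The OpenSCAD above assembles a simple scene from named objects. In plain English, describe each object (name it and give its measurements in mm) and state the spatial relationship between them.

A is a four-legged stool. The seat is a 342×255×31 mm slab whose top surface is at z = 415 mm; four square legs, each 42×42 mm in cross-section, run from the floor (z = 0) to the underside of the seat, each flush with a corner of the seat.

B is an open storage box with external size 185×216×117 mm and wall thickness 24 mm (the base is also 24 mm thick). The base covers the whole footprint; the four walls stand on the base, with the y-facing walls full-width and the x-facing walls fitting between their inner faces.

The open box is on top of the stool.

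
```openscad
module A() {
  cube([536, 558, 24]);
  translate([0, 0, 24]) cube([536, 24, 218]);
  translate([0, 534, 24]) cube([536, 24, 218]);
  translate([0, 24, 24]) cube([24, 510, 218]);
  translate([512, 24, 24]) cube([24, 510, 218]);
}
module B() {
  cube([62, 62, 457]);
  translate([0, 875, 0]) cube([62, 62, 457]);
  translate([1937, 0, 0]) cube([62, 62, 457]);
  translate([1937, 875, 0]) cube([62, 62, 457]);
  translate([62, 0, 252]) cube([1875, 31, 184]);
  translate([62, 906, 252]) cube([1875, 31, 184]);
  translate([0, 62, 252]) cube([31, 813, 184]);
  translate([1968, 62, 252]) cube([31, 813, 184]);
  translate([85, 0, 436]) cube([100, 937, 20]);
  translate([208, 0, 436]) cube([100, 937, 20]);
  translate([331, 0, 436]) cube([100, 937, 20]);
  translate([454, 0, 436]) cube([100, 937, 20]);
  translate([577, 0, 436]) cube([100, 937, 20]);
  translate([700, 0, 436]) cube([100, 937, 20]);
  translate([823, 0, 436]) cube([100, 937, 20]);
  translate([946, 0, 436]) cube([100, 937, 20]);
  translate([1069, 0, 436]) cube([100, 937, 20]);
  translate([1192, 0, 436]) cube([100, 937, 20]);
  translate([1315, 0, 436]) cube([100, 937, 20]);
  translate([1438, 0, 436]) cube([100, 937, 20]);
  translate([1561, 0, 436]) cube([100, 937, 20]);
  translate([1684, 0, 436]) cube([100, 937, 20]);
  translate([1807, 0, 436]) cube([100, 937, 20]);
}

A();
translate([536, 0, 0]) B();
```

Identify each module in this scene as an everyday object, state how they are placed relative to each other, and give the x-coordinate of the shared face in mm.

The open box's +x face and the bed frame's −x face are both at x = 536 mm.

A is an open box. B is a bed frame. The bed frame is against the open box's +x side, with their −y faces flush. The x-coordinate of the shared face is 536 mm.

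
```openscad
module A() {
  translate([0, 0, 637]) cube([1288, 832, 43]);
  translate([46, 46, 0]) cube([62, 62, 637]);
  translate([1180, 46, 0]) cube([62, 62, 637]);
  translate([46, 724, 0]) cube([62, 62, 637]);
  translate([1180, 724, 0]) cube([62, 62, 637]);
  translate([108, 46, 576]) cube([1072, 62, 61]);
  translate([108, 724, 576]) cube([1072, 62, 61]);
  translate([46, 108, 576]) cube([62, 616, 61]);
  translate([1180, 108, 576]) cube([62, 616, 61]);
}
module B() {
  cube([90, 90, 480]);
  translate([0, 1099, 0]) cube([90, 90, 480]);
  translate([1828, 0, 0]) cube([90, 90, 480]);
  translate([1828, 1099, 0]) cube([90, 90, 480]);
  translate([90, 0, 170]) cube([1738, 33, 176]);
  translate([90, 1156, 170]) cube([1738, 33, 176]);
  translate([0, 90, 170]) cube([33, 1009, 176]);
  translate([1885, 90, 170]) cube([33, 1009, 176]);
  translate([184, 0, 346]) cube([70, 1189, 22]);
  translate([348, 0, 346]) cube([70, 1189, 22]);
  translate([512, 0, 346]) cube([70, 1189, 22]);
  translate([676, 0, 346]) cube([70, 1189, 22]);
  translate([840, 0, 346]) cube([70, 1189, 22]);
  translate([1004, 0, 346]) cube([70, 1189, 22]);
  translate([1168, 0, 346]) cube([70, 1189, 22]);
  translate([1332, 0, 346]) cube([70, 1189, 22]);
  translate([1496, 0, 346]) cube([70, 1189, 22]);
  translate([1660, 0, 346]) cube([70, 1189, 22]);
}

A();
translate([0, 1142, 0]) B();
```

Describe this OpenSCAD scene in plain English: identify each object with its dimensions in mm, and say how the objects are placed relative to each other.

A is a rectangular dining table. The top is 1288×832×43 mm with its upper surface at z = 680 mm. It stands on four 62×62 mm square legs, each inset 46 mm from the nearest pair of top edges, running from the floor to the underside of the top. Four apron rails, 62 mm thick and 61 mm tall, run between adjacent legs with their top edges flush with the underside of the top and their outer faces flush with the legs' outer faces.

B is a bed frame 1918 mm long (x) by 1189 mm wide (y). Four 90×90 mm corner posts, 480 mm tall, at the corners of the footprint. Four rails of 33 mm thickness and 176 mm height run between adjacent posts with their undersides at z = 170 mm, their outer faces flush with the outside of the frame (the two x-running rails run between the posts' inner faces; the two y-running rails run between the posts' inner faces). 10 slats, each 70 mm wide (x) and 22 mm thick, lie across the top of the two x-running rails, running the full 1189 mm width of the frame in y; the slats are evenly spaced along x between the inner faces of the end posts with equal gaps (rounded down to the nearest mm) at the −x end and between each pair — any rounding remainder accumulates at the +x end.

The bed frame is on the floor beside the table on its +y side.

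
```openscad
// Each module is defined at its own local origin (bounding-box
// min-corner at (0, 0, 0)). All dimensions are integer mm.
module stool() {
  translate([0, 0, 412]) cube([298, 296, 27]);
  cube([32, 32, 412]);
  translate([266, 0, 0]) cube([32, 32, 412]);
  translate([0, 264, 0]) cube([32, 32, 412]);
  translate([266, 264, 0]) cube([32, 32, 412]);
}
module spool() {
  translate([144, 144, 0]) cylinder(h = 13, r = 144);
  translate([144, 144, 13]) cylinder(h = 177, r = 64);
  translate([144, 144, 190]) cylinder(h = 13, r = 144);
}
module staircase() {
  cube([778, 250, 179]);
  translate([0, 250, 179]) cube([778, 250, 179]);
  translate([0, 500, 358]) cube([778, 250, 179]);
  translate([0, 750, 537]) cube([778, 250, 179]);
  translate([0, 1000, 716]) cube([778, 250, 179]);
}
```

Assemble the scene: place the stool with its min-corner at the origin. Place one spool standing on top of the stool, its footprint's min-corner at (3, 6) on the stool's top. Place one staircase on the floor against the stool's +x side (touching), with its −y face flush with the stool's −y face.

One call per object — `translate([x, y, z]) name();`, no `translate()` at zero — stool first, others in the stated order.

stool();
translate([3, 6, 439]) spool();
translate([298, 0, 0]) staircase();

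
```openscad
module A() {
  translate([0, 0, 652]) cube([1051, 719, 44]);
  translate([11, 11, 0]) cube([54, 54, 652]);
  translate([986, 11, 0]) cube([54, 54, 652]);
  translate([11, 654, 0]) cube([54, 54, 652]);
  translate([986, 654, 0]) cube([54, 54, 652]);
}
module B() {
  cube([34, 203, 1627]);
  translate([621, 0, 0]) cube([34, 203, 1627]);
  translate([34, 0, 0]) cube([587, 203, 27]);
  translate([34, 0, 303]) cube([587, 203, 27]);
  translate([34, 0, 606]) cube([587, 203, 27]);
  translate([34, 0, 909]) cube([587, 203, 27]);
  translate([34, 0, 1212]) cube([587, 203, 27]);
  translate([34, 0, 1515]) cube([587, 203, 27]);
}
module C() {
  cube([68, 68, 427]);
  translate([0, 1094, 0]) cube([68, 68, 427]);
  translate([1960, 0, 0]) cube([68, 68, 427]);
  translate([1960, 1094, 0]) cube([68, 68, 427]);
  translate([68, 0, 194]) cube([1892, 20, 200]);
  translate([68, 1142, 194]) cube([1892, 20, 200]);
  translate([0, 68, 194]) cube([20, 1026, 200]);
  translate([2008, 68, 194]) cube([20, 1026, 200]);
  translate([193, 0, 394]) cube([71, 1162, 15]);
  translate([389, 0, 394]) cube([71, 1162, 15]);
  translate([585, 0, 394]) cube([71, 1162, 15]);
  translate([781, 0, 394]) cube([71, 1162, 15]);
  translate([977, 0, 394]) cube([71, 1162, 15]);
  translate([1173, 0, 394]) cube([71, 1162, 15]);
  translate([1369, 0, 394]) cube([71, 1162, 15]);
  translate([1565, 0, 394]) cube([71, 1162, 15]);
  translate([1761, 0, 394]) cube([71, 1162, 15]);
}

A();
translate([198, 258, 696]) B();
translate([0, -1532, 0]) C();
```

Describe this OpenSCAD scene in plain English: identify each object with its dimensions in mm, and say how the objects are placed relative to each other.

A is a rectangular dining table. The top is 1051×719×44 mm with its upper surface at z = 696 mm. It stands on four 54×54 mm square legs, each inset 11 mm from the nearest pair of top edges, running from the floor to the underside of the top.

B is a bookshelf 655 mm wide overall, 203 mm deep and 1627 mm tall. The two sides are 34 mm thick vertical panels. 6 horizontal shelves of 27 mm thickness span between the inner faces of the sides; the lowest shelf sits on the floor and shelves are stacked with a clear vertical gap of 276 mm between each pair.

C is a bed frame 2028 mm long (x) by 1162 mm wide (y). Four 68×68 mm corner posts, 427 mm tall, at the corners of the footprint. Four rails of 20 mm thickness and 200 mm height run between adjacent posts with their undersides at z = 194 mm, their outer faces flush with the outside of the frame (the two x-running rails run between the posts' inner faces; the two y-running rails run between the posts' inner faces). 9 slats, each 71 mm wide (x) and 15 mm thick, lie across the top of the two x-running rails, running the full 1162 mm width of the frame in y; the slats are evenly spaced along x between the inner faces of the end posts with equal gaps (rounded down to the nearest mm) at the −x end and between each pair — any rounding remainder accumulates at the +x end.

The bookshelf is on top of the table, centred. The bed frame is on the floor beside the table on its −y side.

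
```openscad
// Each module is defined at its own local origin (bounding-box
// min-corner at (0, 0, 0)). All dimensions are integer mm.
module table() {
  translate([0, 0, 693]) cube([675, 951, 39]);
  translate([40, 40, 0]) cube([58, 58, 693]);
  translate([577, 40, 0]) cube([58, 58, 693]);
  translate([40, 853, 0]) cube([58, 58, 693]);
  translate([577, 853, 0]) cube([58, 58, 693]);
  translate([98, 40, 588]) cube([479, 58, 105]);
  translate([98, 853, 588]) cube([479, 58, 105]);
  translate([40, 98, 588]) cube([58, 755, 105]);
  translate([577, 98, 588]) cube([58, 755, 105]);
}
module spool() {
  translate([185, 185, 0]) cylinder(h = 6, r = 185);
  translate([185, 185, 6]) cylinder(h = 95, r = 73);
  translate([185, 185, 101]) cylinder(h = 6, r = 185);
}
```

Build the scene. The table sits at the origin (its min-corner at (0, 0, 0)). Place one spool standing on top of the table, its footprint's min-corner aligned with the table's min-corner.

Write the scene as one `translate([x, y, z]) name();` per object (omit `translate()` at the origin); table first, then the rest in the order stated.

table();
translate([0, 0, 732]) spool();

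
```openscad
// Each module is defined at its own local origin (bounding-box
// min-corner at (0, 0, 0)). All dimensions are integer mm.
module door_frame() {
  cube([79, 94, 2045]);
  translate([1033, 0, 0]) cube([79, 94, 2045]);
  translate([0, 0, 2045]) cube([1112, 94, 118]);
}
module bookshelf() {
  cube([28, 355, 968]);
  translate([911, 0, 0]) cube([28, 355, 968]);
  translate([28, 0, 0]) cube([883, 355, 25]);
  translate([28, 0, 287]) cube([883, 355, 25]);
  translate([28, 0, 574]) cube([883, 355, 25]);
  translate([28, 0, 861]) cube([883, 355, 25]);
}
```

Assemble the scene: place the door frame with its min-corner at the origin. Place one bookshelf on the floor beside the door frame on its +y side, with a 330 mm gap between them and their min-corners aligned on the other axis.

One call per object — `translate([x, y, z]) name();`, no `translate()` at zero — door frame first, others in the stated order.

door_frame();
translate([0, 424, 0]) bookshelf();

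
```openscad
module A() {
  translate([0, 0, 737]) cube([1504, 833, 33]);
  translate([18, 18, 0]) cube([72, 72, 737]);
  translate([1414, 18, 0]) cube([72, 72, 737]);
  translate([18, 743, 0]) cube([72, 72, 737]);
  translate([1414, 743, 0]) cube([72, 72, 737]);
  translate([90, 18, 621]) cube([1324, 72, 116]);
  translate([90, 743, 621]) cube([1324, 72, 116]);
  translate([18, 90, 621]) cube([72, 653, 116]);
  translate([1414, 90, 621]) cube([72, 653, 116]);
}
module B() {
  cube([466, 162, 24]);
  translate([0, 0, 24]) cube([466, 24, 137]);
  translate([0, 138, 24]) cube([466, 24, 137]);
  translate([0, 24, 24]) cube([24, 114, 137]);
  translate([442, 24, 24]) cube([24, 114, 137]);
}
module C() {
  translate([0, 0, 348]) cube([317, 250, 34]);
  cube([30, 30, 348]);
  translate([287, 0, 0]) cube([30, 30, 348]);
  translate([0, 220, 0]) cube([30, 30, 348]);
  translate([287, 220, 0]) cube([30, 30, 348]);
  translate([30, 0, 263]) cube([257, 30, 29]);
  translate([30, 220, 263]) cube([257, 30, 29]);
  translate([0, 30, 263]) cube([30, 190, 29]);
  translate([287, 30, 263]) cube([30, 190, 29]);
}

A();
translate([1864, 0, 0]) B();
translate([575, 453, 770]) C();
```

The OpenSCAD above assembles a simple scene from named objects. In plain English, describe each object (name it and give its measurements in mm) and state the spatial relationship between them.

A is a rectangular dining table. The top is 1504×833×33 mm with its upper surface at z = 770 mm. It stands on four 72×72 mm square legs, each inset 18 mm from the nearest pair of top edges, running from the floor to the underside of the top. Four apron rails, 72 mm thick and 116 mm tall, run between adjacent legs with their top edges flush with the underside of the top and their outer faces flush with the legs' outer faces.

B is an open storage box with external size 466×162×161 mm and wall thickness 24 mm (the base is also 24 mm thick). The base covers the whole footprint; the four walls stand on the base, with the y-facing walls full-width and the x-facing walls fitting between their inner faces.

C is a simple wooden stool: a rectangular seat 317 mm (x) by 250 mm (y), 34 mm thick, top face at z = 382 mm, on four square legs, each 30×30 mm in cross-section. The legs rest on z = 0, each flush with a corner of the seat. Four stretchers, 30 mm wide and 29 mm tall, connect adjacent legs with their undersides at z = 263 mm, each running between the inner faces of the legs it joins and aligned with the legs' outer faces on the other axis.

The open box is on the floor beside the table on its +x side. The stool is on top of the table.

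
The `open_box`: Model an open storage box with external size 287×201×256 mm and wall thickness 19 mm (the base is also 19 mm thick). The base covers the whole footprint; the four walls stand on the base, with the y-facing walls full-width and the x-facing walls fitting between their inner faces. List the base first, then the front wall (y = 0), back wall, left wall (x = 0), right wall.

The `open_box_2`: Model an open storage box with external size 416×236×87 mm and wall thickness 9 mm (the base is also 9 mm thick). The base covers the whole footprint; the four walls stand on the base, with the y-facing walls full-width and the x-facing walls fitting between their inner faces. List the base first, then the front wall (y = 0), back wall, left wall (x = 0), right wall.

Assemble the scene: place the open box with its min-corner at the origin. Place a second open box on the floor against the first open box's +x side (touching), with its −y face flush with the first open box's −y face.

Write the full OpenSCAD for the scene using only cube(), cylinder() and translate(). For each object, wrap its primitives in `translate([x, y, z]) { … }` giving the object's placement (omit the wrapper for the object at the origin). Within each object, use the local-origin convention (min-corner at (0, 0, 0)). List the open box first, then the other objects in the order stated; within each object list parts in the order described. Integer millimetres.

cube([287, 201, 19]);
translate([0, 0, 19]) cube([287, 19, 237]);
translate([0, 182, 19]) cube([287, 19, 237]);
translate([0, 19, 19]) cube([19, 163, 237]);
translate([268, 19, 19]) cube([19, 163, 237]);
translate([287, 0, 0]) {
  cube([416, 236, 9]);
  translate([0, 0, 9]) cube([416, 9, 78]);
  translate([0, 227, 9]) cube([416, 9, 78]);
  translate([0, 9, 9]) cube([9, 218, 78]);
  translate([407, 9, 9]) cube([9, 218, 78]);
}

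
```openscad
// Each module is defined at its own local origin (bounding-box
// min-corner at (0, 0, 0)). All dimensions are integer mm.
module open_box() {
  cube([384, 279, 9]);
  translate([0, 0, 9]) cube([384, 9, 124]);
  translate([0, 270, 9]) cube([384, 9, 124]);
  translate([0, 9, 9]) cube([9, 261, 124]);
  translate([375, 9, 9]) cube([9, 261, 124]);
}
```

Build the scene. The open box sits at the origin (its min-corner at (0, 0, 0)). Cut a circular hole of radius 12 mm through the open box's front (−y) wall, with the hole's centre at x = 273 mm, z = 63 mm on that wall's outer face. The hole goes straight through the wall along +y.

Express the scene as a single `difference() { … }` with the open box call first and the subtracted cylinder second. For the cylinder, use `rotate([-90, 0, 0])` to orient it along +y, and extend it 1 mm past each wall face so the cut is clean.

difference() {
  open_box();
  translate([273, -1, 63]) rotate([-90, 0, 0]) cylinder(h = 11, r = 12);
}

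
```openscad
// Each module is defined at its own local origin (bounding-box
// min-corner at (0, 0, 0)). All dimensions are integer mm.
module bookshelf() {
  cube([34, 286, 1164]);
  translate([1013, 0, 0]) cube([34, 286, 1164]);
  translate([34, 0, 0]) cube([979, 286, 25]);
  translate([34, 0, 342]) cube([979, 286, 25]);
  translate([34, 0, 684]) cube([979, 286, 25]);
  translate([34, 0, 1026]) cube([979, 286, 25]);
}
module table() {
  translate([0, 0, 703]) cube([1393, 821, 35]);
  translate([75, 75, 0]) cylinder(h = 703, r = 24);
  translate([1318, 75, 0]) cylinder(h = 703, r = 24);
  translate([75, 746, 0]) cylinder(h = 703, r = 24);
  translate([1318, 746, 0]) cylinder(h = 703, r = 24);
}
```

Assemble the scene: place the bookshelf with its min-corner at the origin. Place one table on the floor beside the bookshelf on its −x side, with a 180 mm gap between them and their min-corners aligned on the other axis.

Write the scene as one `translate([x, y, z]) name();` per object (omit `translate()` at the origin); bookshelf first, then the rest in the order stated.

bookshelf();
translate([-1573, 0, 0]) table();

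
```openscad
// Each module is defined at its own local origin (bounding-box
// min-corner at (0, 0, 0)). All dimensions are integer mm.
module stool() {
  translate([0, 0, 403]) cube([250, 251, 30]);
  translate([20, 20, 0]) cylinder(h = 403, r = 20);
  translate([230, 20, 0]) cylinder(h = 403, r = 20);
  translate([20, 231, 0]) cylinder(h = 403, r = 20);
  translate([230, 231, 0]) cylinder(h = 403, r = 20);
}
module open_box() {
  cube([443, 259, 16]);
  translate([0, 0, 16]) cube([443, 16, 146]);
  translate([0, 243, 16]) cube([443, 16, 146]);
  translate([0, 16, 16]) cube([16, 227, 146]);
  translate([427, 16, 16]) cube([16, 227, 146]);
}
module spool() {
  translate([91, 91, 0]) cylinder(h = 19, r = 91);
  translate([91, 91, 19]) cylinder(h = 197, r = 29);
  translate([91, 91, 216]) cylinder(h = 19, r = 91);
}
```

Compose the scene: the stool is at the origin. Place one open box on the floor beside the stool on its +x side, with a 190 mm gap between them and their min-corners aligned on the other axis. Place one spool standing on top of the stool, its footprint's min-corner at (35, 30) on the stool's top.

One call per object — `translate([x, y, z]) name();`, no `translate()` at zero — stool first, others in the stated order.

stool();
translate([440, 0, 0]) open_box();
translate([35, 30, 433]) spool();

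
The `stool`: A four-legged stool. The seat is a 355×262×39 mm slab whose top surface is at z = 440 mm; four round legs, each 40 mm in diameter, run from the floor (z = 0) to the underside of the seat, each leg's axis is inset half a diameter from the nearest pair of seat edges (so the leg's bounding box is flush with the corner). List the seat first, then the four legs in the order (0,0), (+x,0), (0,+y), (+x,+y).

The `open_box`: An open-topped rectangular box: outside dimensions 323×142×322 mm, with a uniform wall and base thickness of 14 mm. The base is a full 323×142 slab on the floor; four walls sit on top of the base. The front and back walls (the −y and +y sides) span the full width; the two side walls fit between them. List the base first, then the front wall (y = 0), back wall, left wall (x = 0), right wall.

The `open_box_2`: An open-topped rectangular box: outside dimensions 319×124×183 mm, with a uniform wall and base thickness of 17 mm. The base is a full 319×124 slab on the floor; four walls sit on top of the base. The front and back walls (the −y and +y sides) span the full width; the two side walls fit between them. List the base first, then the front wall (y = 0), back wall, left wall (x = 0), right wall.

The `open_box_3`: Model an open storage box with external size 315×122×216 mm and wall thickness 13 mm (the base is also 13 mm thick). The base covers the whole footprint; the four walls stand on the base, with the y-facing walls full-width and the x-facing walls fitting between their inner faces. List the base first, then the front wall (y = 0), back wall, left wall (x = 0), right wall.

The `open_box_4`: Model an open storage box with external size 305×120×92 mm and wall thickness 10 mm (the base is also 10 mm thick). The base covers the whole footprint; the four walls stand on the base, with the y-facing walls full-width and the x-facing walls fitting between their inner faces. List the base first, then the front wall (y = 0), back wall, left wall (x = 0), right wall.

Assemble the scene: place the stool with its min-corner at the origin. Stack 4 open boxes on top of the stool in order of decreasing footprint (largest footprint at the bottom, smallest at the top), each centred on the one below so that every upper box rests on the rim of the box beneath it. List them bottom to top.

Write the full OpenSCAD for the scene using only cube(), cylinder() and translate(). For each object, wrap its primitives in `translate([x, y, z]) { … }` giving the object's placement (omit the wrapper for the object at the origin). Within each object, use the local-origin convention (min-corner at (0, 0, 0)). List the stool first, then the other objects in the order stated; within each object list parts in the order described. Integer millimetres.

translate([0, 0, 401]) cube([355, 262, 39]);
translate([20, 20, 0]) cylinder(h = 401, r = 20);
translate([335, 20, 0]) cylinder(h = 401, r = 20);
translate([20, 242, 0]) cylinder(h = 401, r = 20);
translate([335, 242, 0]) cylinder(h = 401, r = 20);
translate([16, 60, 440]) {
  cube([323, 142, 14]);
  translate([0, 0, 14]) cube([323, 14, 308]);
  translate([0, 128, 14]) cube([323, 14, 308]);
  translate([0, 14, 14]) cube([14, 114, 308]);
  translate([309, 14, 14]) cube([14, 114, 308]);
}
translate([18, 69, 762]) {
  cube([319, 124, 17]);
  translate([0, 0, 17]) cube([319, 17, 166]);
  translate([0, 107, 17]) cube([319, 17, 166]);
  translate([0, 17, 17]) cube([17, 90, 166]);
  translate([302, 17, 17]) cube([17, 90, 166]);
}
translate([20, 70, 945]) {
  cube([315, 122, 13]);
  translate([0, 0, 13]) cube([315, 13, 203]);
  translate([0, 109, 13]) cube([315, 13, 203]);
  translate([0, 13, 13]) cube([13, 96, 203]);
  translate([302, 13, 13]) cube([13, 96, 203]);
}
translate([25, 71, 1161]) {
  cube([305, 120, 10]);
  translate([0, 0, 10]) cube([305, 10, 82]);
  translate([0, 110, 10]) cube([305, 10, 82]);
  translate([0, 10, 10]) cube([10, 100, 82]);
  translate([295, 10, 10]) cube([10, 100, 82]);
}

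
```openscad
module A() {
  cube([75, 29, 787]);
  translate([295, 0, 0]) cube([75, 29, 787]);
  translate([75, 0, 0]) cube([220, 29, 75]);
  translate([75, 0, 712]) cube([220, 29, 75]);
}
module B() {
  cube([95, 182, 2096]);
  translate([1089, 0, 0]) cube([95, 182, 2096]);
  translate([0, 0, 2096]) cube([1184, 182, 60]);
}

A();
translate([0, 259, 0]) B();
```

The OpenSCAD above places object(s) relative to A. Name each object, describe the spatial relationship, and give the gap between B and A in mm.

A is a picture frame. B is a door frame. The door frame is on the floor beside the picture frame on its +y side. The gap between the door frame and the picture frame is 230 mm.

The door frame's nearest face is 230 mm from the picture frame's +y face.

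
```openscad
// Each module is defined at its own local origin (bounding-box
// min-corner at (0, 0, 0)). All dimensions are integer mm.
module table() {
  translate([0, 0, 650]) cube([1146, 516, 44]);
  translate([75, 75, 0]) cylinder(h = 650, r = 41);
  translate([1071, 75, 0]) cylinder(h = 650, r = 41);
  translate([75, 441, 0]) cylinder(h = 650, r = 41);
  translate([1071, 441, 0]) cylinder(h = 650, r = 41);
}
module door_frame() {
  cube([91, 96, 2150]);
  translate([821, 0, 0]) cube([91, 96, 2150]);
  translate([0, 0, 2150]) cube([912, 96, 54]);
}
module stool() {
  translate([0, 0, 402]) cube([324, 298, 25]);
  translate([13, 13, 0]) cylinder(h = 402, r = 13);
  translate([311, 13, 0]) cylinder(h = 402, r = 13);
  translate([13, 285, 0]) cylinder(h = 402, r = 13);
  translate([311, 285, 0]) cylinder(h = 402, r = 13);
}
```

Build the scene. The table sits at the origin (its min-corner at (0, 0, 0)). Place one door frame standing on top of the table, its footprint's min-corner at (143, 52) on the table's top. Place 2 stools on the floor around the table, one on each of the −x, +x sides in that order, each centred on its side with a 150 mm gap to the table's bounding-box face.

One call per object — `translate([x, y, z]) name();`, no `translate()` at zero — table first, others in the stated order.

table();
translate([143, 52, 694]) door_frame();
translate([-474, 109, 0]) stool();
translate([1296, 109, 0]) stool();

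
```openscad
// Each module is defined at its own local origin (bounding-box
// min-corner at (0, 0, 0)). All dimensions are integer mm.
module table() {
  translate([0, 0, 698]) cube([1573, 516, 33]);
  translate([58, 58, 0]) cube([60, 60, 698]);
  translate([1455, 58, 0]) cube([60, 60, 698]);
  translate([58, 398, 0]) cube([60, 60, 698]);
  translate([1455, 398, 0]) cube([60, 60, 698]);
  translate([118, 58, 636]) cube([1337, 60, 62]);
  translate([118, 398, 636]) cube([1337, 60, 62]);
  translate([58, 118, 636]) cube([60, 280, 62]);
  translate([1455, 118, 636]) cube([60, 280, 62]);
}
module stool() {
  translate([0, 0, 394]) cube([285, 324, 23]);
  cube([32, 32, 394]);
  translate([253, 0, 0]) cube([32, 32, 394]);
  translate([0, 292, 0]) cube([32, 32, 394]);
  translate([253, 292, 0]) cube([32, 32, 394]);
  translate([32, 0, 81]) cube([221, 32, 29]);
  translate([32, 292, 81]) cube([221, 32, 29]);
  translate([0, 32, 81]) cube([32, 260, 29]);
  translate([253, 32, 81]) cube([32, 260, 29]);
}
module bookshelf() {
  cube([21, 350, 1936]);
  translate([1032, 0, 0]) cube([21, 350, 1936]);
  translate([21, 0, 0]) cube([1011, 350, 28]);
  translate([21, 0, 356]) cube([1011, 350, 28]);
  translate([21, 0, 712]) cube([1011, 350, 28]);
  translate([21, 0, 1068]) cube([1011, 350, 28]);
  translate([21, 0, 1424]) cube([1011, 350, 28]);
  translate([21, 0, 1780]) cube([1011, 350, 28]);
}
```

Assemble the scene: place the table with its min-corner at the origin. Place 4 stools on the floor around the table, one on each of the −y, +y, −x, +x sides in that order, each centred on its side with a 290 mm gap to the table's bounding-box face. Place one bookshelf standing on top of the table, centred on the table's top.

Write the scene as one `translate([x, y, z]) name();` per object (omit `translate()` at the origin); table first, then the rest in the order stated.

table();
translate([644, -614, 0]) stool();
translate([644, 806, 0]) stool();
translate([-575, 96, 0]) stool();
translate([1863, 96, 0]) stool();
translate([260, 83, 731]) bookshelf();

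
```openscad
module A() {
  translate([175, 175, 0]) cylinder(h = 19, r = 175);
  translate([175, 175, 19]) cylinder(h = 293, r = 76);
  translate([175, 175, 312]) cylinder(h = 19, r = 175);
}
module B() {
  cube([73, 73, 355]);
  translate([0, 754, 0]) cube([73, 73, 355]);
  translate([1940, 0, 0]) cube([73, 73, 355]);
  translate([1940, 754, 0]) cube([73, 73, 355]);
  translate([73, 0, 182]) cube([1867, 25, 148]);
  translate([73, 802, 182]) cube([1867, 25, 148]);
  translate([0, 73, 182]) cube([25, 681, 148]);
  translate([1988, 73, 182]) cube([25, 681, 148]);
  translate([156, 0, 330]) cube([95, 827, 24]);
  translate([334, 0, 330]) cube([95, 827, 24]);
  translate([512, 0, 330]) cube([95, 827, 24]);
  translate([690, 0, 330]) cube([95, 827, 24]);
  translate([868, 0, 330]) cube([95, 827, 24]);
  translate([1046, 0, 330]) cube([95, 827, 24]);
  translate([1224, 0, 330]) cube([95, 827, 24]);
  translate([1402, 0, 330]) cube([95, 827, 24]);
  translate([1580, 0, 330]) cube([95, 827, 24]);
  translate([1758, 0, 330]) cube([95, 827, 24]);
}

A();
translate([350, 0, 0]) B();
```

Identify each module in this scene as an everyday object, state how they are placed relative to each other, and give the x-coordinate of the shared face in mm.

A is a spool. B is a bed frame. The bed frame is against the spool's +x side, with their −y faces flush. The x-coordinate of the shared face is 350 mm.

The spool's +x face and the bed frame's −x face are both at x = 350 mm.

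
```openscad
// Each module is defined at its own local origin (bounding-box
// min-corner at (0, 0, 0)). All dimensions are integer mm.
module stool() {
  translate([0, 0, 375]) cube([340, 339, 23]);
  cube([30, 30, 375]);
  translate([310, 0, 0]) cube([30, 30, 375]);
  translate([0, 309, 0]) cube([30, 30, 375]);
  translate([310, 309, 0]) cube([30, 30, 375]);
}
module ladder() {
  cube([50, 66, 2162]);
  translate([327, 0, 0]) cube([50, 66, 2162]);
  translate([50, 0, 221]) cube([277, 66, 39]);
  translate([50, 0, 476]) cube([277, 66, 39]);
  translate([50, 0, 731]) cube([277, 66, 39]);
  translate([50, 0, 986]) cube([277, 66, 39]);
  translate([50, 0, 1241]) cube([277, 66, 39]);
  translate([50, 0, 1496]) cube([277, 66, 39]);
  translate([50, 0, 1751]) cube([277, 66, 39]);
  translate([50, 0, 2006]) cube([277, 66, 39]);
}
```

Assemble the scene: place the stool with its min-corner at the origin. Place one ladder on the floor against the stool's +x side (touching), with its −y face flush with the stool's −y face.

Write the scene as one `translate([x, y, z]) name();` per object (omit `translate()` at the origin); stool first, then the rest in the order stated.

stool();
translate([340, 0, 0]) ladder();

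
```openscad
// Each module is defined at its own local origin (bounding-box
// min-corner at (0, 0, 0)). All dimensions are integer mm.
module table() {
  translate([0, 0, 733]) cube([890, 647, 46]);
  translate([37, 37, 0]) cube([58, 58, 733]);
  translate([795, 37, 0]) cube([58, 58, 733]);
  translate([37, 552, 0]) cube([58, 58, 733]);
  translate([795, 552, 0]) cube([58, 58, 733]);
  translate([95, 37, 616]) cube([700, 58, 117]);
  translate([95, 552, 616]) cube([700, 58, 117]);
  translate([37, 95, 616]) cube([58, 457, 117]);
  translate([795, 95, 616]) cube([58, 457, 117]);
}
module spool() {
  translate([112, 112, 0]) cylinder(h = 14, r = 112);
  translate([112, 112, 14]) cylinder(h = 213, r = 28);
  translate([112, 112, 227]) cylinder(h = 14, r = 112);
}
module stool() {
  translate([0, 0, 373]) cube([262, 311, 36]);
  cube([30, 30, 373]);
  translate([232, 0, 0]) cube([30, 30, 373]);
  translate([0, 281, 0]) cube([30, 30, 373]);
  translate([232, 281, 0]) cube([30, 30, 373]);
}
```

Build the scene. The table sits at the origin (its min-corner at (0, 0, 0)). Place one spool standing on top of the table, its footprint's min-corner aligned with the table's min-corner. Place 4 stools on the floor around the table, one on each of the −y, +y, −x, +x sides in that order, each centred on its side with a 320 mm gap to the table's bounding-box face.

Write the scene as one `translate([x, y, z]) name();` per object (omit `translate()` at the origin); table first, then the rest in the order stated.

table();
translate([0, 0, 779]) spool();
translate([314, -631, 0]) stool();
translate([314, 967, 0]) stool();
translate([-582, 168, 0]) stool();
translate([1210, 168, 0]) stool();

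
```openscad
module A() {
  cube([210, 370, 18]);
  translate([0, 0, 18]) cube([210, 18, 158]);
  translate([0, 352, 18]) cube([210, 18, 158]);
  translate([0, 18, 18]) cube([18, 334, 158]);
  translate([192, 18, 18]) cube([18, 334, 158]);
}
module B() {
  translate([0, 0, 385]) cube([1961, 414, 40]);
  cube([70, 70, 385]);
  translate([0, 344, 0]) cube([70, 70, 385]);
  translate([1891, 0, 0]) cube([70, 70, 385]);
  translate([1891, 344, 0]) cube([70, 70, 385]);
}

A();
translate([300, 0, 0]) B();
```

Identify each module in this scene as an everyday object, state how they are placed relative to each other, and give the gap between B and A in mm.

The bench's nearest face is 90 mm from the open box's +x face.

A is an open box. B is a bench. The bench is on the floor beside the open box on its +x side. The gap between the bench and the open box is 90 mm.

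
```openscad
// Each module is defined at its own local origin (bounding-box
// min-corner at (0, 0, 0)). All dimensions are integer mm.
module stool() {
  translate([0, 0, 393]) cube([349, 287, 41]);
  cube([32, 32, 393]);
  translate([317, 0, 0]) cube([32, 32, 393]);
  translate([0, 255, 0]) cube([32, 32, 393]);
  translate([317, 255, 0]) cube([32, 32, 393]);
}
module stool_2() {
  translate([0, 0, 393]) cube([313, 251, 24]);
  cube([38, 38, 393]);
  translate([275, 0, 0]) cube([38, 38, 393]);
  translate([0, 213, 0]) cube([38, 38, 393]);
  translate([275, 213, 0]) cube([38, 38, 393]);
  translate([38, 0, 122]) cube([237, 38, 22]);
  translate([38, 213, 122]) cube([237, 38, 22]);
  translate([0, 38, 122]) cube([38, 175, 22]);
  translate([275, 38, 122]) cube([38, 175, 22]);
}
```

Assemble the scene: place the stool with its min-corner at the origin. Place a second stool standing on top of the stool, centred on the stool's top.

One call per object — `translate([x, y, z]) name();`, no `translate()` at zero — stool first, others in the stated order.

stool();
translate([18, 18, 434]) stool_2();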